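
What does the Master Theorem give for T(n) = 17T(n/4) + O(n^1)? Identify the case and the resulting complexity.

Master Theorem for T(n) = 17T(n/4) + O(n^1):

a = 17, b = 4, c = 1
log_b(a) = log_4(17) = 2.0437

Case 1: c = 1 < log_4(17) = 2.0437
T(n) = O(n^(log_4 17))

For T(n) = 17T(n/4) + O(n^1): log_4(17) = 2.0437. This is Case 1 of the Master Theorem (c < log_b(a), work dominated by leaves), giving O(n^(log_4 17)).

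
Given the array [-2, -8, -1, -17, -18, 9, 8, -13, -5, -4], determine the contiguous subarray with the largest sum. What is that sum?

Using Kadane's algorithm on [-2, -8, -1, -17, -18, 9, 8, -13, -5, -4]:

Scanning through the array:
Position 1 (value -8): max_ending_here = -8, max_so_far = -2
Position 2 (value -1): max_ending_here = -1, max_so_far = -1
Position 3 (value -17): max_ending_here = -17, max_so_far = -1
Position 4 (value -18): max_ending_here = -18, max_so_far = -1
Position 5 (value 9): max_ending_here = 9, max_so_far = 9
Position 6 (value 8): max_ending_here = 17, max_so_far = 17
Position 7 (value -13): max_ending_here = 4, max_so_far = 17
Position 8 (value -5): max_ending_here = -1, max_so_far = 17
Position 9 (value -4): max_ending_here = -4, max_so_far = 17

Maximum subarray: [9, 8]
Maximum sum: 17

The maximum subarray is [9, 8] with sum 17. This subarray runs from index 5 to index 6.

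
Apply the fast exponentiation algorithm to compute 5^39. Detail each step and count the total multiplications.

Computing 5^39 by squaring (build up from 5^1; each line after the first costs one multiplication):

5^1 = 5
5^2 = (5^1)^2 = 5^2 = 25
5^4 = (5^2)^2 = 25^2 = 625
5^8 = (5^4)^2 = 625^2 = 390625
5^9 = 5 * 5^8 = 5 * 390625 = 1953125
5^18 = (5^9)^2 = 1953125^2 = 3814697265625
5^19 = 5 * 5^18 = 5 * 3814697265625 = 19073486328125
5^38 = (5^19)^2 = 19073486328125^2 = 363797880709171295166015625
5^39 = 5 * 5^38 = 5 * 363797880709171295166015625 = 1818989403545856475830078125

Result: 1818989403545856475830078125
Multiplications needed: 8 (8 lines after 5^1)

5^39 = 1818989403545856475830078125. Using exponentiation by squaring, this requires 8 multiplications. The key idea: if the exponent is even, square the half-power; if odd, multiply by the base once.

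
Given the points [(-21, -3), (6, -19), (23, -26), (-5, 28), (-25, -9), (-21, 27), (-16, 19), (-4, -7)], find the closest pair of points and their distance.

Computing all pairwise distances among 8 points:

d((-21, -3), (6, -19)) = 31.3847
d((-21, -3), (23, -26)) = 49.6488
d((-21, -3), (-5, 28)) = 34.8855
d((-21, -3), (-25, -9)) = 7.2111 <-- minimum
d((-21, -3), (-21, 27)) = 30.0
d((-21, -3), (-16, 19)) = 22.561
d((-21, -3), (-4, -7)) = 17.4642
d((6, -19), (23, -26)) = 18.3848
d((6, -19), (-5, 28)) = 48.2701
d((6, -19), (-25, -9)) = 32.573
d((6, -19), (-21, 27)) = 53.3385
d((6, -19), (-16, 19)) = 43.909
d((6, -19), (-4, -7)) = 15.6205
d((23, -26), (-5, 28)) = 60.8276
d((23, -26), (-25, -9)) = 50.9215
d((23, -26), (-21, 27)) = 68.884
d((23, -26), (-16, 19)) = 59.5483
d((23, -26), (-4, -7)) = 33.0151
d((-5, 28), (-25, -9)) = 42.0595
d((-5, 28), (-21, 27)) = 16.0312
d((-5, 28), (-16, 19)) = 14.2127
d((-5, 28), (-4, -7)) = 35.0143
d((-25, -9), (-21, 27)) = 36.2215
d((-25, -9), (-16, 19)) = 29.4109
d((-25, -9), (-4, -7)) = 21.095
d((-21, 27), (-16, 19)) = 9.434
d((-21, 27), (-4, -7)) = 38.0132
d((-16, 19), (-4, -7)) = 28.6356

Closest pair: (-21, -3) and (-25, -9) with distance 7.2111

The closest pair is (-21, -3) and (-25, -9) with Euclidean distance 7.2111. For 8 points, brute-force pairwise comparison is shown above. For large n, the divide-and-conquer algorithm (sort by x, recurse on halves, check the dividing strip) achieves O(n log n).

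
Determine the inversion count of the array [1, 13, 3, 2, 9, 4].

Finding inversions in [1, 13, 3, 2, 9, 4]:

(1, 2): arr[1]=13 > arr[2]=3
(1, 3): arr[1]=13 > arr[3]=2
(1, 4): arr[1]=13 > arr[4]=9
(1, 5): arr[1]=13 > arr[5]=4
(2, 3): arr[2]=3 > arr[3]=2
(4, 5): arr[4]=9 > arr[5]=4

Total inversions: 6

The array has 6 inversion(s): (1,2), (1,3), (1,4), (1,5), (2,3), (4,5). Each pair (i,j) satisfies i < j and arr[i] > arr[j].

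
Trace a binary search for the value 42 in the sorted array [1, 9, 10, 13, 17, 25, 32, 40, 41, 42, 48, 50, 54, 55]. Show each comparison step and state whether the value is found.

Binary search for 42 in [1, 9, 10, 13, 17, 25, 32, 40, 41, 42, 48, 50, 54, 55]:

lo=0, hi=13, mid=6, arr[mid]=32 -> 32 < 42, search right half
lo=7, hi=13, mid=10, arr[mid]=48 -> 48 > 42, search left half
lo=7, hi=9, mid=8, arr[mid]=41 -> 41 < 42, search right half
lo=9, hi=9, mid=9, arr[mid]=42 -> Found target at index 9!

Binary search finds 42 at index 9 after 4 comparisons. The search repeatedly halves the search space by comparing with the middle element.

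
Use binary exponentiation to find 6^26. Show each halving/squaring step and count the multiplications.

Computing 6^26 by squaring (build up from 6^1; each line after the first costs one multiplication):

6^1 = 6
6^2 = (6^1)^2 = 6^2 = 36
6^3 = 6 * 6^2 = 6 * 36 = 216
6^6 = (6^3)^2 = 216^2 = 46656
6^12 = (6^6)^2 = 46656^2 = 2176782336
6^13 = 6 * 6^12 = 6 * 2176782336 = 13060694016
6^26 = (6^13)^2 = 13060694016^2 = 170581728179578208256

Result: 170581728179578208256
Multiplications needed: 6 (6 lines after 6^1)

6^26 = 170581728179578208256. Using exponentiation by squaring, this requires 6 multiplications. The key idea: if the exponent is even, square the half-power; if odd, multiply by the base once.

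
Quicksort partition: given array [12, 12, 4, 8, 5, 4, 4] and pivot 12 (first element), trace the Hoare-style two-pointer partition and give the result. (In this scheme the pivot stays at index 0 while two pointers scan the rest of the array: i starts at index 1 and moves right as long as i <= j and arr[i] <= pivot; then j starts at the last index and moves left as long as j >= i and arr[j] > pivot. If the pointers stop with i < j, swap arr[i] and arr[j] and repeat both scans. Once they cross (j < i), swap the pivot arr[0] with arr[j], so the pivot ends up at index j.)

Hoare-style two-pointer partition with pivot = 12:

Initial array: [12, 12, 4, 8, 5, 4, 4]

Pointers start at i = 1, j = 6.
i ends at 7, j ends at 6: the pointers have crossed (j < i), so scanning stops.

Swap pivot arr[0] with arr[6] to place pivot at position 6: [4, 12, 4, 8, 5, 4, 12]
Pivot position: 6

After partitioning with pivot 12, the array becomes [4, 12, 4, 8, 5, 4, 12]. The pivot is placed at index 6. All elements to the left of the pivot are <= 12, and all elements to the right are > 12.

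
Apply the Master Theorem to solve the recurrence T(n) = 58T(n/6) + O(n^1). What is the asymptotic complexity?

Master Theorem for T(n) = 58T(n/6) + O(n^1):

a = 58, b = 6, c = 1
log_b(a) = log_6(58) = 2.2662

Case 1: c = 1 < log_6(58) = 2.2662
T(n) = O(n^(log_6 58))

For T(n) = 58T(n/6) + O(n^1): log_6(58) = 2.2662. This is Case 1 of the Master Theorem (c < log_b(a), work dominated by leaves), giving O(n^(log_6 58)).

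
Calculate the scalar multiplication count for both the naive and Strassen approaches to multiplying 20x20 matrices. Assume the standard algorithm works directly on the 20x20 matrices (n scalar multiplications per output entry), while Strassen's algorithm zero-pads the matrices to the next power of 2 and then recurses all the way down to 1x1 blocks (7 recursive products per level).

Matrix multiplication for 20x20 matrices:

Strassen's algorithm requires power-of-2 dimensions. Pad 20x20 to 32x32 (next power of 2).

Standard algorithm: 20^3 = 8000 multiplications
Strassen's algorithm: 7^(log2(32)) = 7^5 = 16807 multiplications
Difference: 8000 - 16807 = -8807 (Strassen uses MORE here due to padding overhead — for small or just-over-power-of-2 n, padding can outweigh the per-level savings)

Standard: 8000 multiplications (20^3). Strassen: 16807 multiplications (7^5, after padding to 32x32). Strassen reduces 8 recursive multiplications to 7 at each level.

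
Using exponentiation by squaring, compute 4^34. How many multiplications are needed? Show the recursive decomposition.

Computing 4^34 by squaring (build up from 4^1; each line after the first costs one multiplication):

4^1 = 4
4^2 = (4^1)^2 = 4^2 = 16
4^4 = (4^2)^2 = 16^2 = 256
4^8 = (4^4)^2 = 256^2 = 65536
4^16 = (4^8)^2 = 65536^2 = 4294967296
4^17 = 4 * 4^16 = 4 * 4294967296 = 17179869184
4^34 = (4^17)^2 = 17179869184^2 = 295147905179352825856

Result: 295147905179352825856
Multiplications needed: 6 (6 lines after 4^1)

4^34 = 295147905179352825856. Using exponentiation by squaring, this requires 6 multiplications. The key idea: if the exponent is even, square the half-power; if odd, multiply by the base once.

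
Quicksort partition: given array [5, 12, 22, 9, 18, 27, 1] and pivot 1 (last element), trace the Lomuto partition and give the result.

Lomuto partition with pivot = 1:

Initial array: [5, 12, 22, 9, 18, 27, 1]

arr[0]=5 > 1: no swap
arr[1]=12 > 1: no swap
arr[2]=22 > 1: no swap
arr[3]=9 > 1: no swap
arr[4]=18 > 1: no swap
arr[5]=27 > 1: no swap

Place pivot at position 0: [1, 12, 22, 9, 18, 27, 5]
Pivot position: 0

After partitioning with pivot 1, the array becomes [1, 12, 22, 9, 18, 27, 5]. The pivot is placed at index 0. All elements to the left of the pivot are <= 1, and all elements to the right are > 1.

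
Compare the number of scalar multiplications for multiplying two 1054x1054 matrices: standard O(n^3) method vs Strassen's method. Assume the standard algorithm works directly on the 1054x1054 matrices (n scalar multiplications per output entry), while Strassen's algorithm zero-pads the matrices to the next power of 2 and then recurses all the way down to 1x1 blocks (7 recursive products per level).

Matrix multiplication for 1054x1054 matrices:

Strassen's algorithm requires power-of-2 dimensions. Pad 1054x1054 to 2048x2048 (next power of 2).

Standard algorithm: 1054^3 = 1170905464 multiplications
Strassen's algorithm: 7^(log2(2048)) = 7^11 = 1977326743 multiplications
Difference: 1170905464 - 1977326743 = -806421279 (Strassen uses MORE here due to padding overhead — for small or just-over-power-of-2 n, padding can outweigh the per-level savings)

Standard: 1170905464 multiplications (1054^3). Strassen: 1977326743 multiplications (7^11, after padding to 2048x2048). Strassen reduces 8 recursive multiplications to 7 at each level.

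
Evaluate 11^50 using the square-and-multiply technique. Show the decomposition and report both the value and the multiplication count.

Computing 11^50 by squaring (build up from 11^1; each line after the first costs one multiplication):

11^1 = 11
11^2 = (11^1)^2 = 11^2 = 121
11^3 = 11 * 11^2 = 11 * 121 = 1331
11^6 = (11^3)^2 = 1331^2 = 1771561
11^12 = (11^6)^2 = 1771561^2 = 3138428376721
11^24 = (11^12)^2 = 3138428376721^2 = 9849732675807611094711841
11^25 = 11 * 11^24 = 11 * 9849732675807611094711841 = 108347059433883722041830251
11^50 = (11^25)^2 = 108347059433883722041830251^2 = 11739085287969531650666649599035831993898213898723001

Result: 11739085287969531650666649599035831993898213898723001
Multiplications needed: 7 (7 lines after 11^1)

11^50 = 11739085287969531650666649599035831993898213898723001. Using exponentiation by squaring, this requires 7 multiplications. The key idea: if the exponent is even, square the half-power; if odd, multiply by the base once.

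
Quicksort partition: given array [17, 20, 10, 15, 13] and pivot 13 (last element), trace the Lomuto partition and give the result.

Lomuto partition with pivot = 13:

Initial array: [17, 20, 10, 15, 13]

arr[0]=17 > 13: no swap
arr[1]=20 > 13: no swap
arr[2]=10 <= 13: swap with position 0, array becomes [10, 20, 17, 15, 13]
arr[3]=15 > 13: no swap

Place pivot at position 1: [10, 13, 17, 15, 20]
Pivot position: 1

After partitioning with pivot 13, the array becomes [10, 13, 17, 15, 20]. The pivot is placed at index 1. All elements to the left of the pivot are <= 13, and all elements to the right are > 13.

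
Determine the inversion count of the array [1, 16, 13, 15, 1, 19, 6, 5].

Finding inversions in [1, 16, 13, 15, 1, 19, 6, 5]:

(1, 2): arr[1]=16 > arr[2]=13
(1, 3): arr[1]=16 > arr[3]=15
(1, 4): arr[1]=16 > arr[4]=1
(1, 6): arr[1]=16 > arr[6]=6
(1, 7): arr[1]=16 > arr[7]=5
(2, 4): arr[2]=13 > arr[4]=1
(2, 6): arr[2]=13 > arr[6]=6
(2, 7): arr[2]=13 > arr[7]=5
(3, 4): arr[3]=15 > arr[4]=1
(3, 6): arr[3]=15 > arr[6]=6
(3, 7): arr[3]=15 > arr[7]=5
(5, 6): arr[5]=19 > arr[6]=6
(5, 7): arr[5]=19 > arr[7]=5
(6, 7): arr[6]=6 > arr[7]=5

Total inversions: 14

The array has 14 inversion(s): (1,2), (1,3), (1,4), (1,6), (1,7), (2,4), (2,6), (2,7), (3,4), (3,6), (3,7), (5,6), (5,7), (6,7). Each pair (i,j) satisfies i < j and arr[i] > arr[j].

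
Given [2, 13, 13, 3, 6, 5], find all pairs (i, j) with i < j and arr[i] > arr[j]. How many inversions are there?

Finding inversions in [2, 13, 13, 3, 6, 5]:

(1, 3): arr[1]=13 > arr[3]=3
(1, 4): arr[1]=13 > arr[4]=6
(1, 5): arr[1]=13 > arr[5]=5
(2, 3): arr[2]=13 > arr[3]=3
(2, 4): arr[2]=13 > arr[4]=6
(2, 5): arr[2]=13 > arr[5]=5
(4, 5): arr[4]=6 > arr[5]=5

Total inversions: 7

The array has 7 inversion(s): (1,3), (1,4), (1,5), (2,3), (2,4), (2,5), (4,5). Each pair (i,j) satisfies i < j and arr[i] > arr[j].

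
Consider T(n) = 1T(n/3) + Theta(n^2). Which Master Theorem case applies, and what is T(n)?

Master Theorem for T(n) = 1T(n/3) + O(n^2):

a = 1, b = 3, c = 2
log_b(a) = log_3(1) = 0.0000

Case 3: c = 2 > log_3(1) = 0.0000
T(n) = O(n^2) = O(n^2)

For T(n) = 1T(n/3) + O(n^2): log_3(1) = 0.0000. This is Case 3 of the Master Theorem (c > log_b(a), work dominated by root), giving O(n^2).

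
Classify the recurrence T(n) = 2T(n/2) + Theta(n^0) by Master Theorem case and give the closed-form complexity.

Master Theorem for T(n) = 2T(n/2) + O(n^0):

a = 2, b = 2, c = 0
log_b(a) = log_2(2) = 1.0000

Case 1: c = 0 < log_2(2) = 1.0000
T(n) = O(n^(log_2 2)) = O(n)

For T(n) = 2T(n/2) + O(n^0): log_2(2) = 1.0000. This is Case 1 of the Master Theorem (c < log_b(a), work dominated by leaves), giving O(n).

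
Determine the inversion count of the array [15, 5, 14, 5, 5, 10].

Finding inversions in [15, 5, 14, 5, 5, 10]:

(0, 1): arr[0]=15 > arr[1]=5
(0, 2): arr[0]=15 > arr[2]=14
(0, 3): arr[0]=15 > arr[3]=5
(0, 4): arr[0]=15 > arr[4]=5
(0, 5): arr[0]=15 > arr[5]=10
(2, 3): arr[2]=14 > arr[3]=5
(2, 4): arr[2]=14 > arr[4]=5
(2, 5): arr[2]=14 > arr[5]=10

Total inversions: 8

The array has 8 inversion(s): (0,1), (0,2), (0,3), (0,4), (0,5), (2,3), (2,4), (2,5). Each pair (i,j) satisfies i < j and arr[i] > arr[j].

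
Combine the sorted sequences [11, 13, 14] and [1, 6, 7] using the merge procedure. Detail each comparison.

Merging process:

Compare 11 vs 1: take 1 from right. Merged: [1]
Compare 11 vs 6: take 6 from right. Merged: [1, 6]
Compare 11 vs 7: take 7 from right. Merged: [1, 6, 7]
Append remaining from left: [11, 13, 14]. Merged: [1, 6, 7, 11, 13, 14]

Final merged array: [1, 6, 7, 11, 13, 14]
Total comparisons: 3

The merged array is [1, 6, 7, 11, 13, 14], requiring 3 comparisons. The merge step runs in O(n) time where n is the total number of elements.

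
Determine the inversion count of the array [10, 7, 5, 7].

Finding inversions in [10, 7, 5, 7]:

(0, 1): arr[0]=10 > arr[1]=7
(0, 2): arr[0]=10 > arr[2]=5
(0, 3): arr[0]=10 > arr[3]=7
(1, 2): arr[1]=7 > arr[2]=5

Total inversions: 4

The array has 4 inversion(s): (0,1), (0,2), (0,3), (1,2). Each pair (i,j) satisfies i < j and arr[i] > arr[j].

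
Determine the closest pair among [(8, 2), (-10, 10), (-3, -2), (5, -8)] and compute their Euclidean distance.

Computing all pairwise distances among 4 points:

d((8, 2), (-10, 10)) = 19.6977
d((8, 2), (-3, -2)) = 11.7047
d((8, 2), (5, -8)) = 10.4403
d((-10, 10), (-3, -2)) = 13.8924
d((-10, 10), (5, -8)) = 23.4307
d((-3, -2), (5, -8)) = 10.0 <-- minimum

Closest pair: (-3, -2) and (5, -8) with distance 10.0

The closest pair is (-3, -2) and (5, -8) with Euclidean distance 10.0. For 4 points, brute-force pairwise comparison is shown above. For large n, the divide-and-conquer algorithm (sort by x, recurse on halves, check the dividing strip) achieves O(n log n).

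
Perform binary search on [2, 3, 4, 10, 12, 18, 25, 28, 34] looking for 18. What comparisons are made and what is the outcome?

Binary search for 18 in [2, 3, 4, 10, 12, 18, 25, 28, 34]:

lo=0, hi=8, mid=4, arr[mid]=12 -> 12 < 18, search right half
lo=5, hi=8, mid=6, arr[mid]=25 -> 25 > 18, search left half
lo=5, hi=5, mid=5, arr[mid]=18 -> Found target at index 5!

Binary search finds 18 at index 5 after 3 comparisons. The search repeatedly halves the search space by comparing with the middle element.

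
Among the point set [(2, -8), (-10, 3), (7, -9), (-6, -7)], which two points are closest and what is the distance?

Computing all pairwise distances among 4 points:

d((2, -8), (-10, 3)) = 16.2788
d((2, -8), (7, -9)) = 5.099 <-- minimum
d((2, -8), (-6, -7)) = 8.0623
d((-10, 3), (7, -9)) = 20.8087
d((-10, 3), (-6, -7)) = 10.7703
d((7, -9), (-6, -7)) = 13.1529

Closest pair: (2, -8) and (7, -9) with distance 5.099

The closest pair is (2, -8) and (7, -9) with Euclidean distance 5.099. For 4 points, brute-force pairwise comparison is shown above. For large n, the divide-and-conquer algorithm (sort by x, recurse on halves, check the dividing strip) achieves O(n log n).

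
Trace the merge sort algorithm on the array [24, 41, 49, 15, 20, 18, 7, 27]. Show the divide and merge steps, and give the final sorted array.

Merge sort trace:

Split: [24, 41, 49, 15, 20, 18, 7, 27] -> [24, 41, 49, 15] and [20, 18, 7, 27]
  Split: [24, 41, 49, 15] -> [24, 41] and [49, 15]
    Split: [24, 41] -> [24] and [41]
    Merge: [24] + [41] -> [24, 41]
    Split: [49, 15] -> [49] and [15]
    Merge: [49] + [15] -> [15, 49]
  Merge: [24, 41] + [15, 49] -> [15, 24, 41, 49]
  Split: [20, 18, 7, 27] -> [20, 18] and [7, 27]
    Split: [20, 18] -> [20] and [18]
    Merge: [20] + [18] -> [18, 20]
    Split: [7, 27] -> [7] and [27]
    Merge: [7] + [27] -> [7, 27]
  Merge: [18, 20] + [7, 27] -> [7, 18, 20, 27]
Merge: [15, 24, 41, 49] + [7, 18, 20, 27] -> [7, 15, 18, 20, 24, 27, 41, 49]

Final sorted array: [7, 15, 18, 20, 24, 27, 41, 49]

The merge sort proceeds by recursively splitting the array and merging sorted halves.
After all merges, the sorted array is [7, 15, 18, 20, 24, 27, 41, 49].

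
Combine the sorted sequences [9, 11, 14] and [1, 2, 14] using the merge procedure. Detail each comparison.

Merging process:

Compare 9 vs 1: take 1 from right. Merged: [1]
Compare 9 vs 2: take 2 from right. Merged: [1, 2]
Compare 9 vs 14: take 9 from left. Merged: [1, 2, 9]
Compare 11 vs 14: take 11 from left. Merged: [1, 2, 9, 11]
Compare 14 vs 14: take 14 from left. Merged: [1, 2, 9, 11, 14]
Append remaining from right: [14]. Merged: [1, 2, 9, 11, 14, 14]

Final merged array: [1, 2, 9, 11, 14, 14]
Total comparisons: 5

The merged array is [1, 2, 9, 11, 14, 14], requiring 5 comparisons. The merge step runs in O(n) time where n is the total number of elements.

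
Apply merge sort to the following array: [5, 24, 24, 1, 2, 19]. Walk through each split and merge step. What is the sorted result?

Merge sort trace:

Split: [5, 24, 24, 1, 2, 19] -> [5, 24, 24] and [1, 2, 19]
  Split: [5, 24, 24] -> [5] and [24, 24]
    Split: [24, 24] -> [24] and [24]
    Merge: [24] + [24] -> [24, 24]
  Merge: [5] + [24, 24] -> [5, 24, 24]
  Split: [1, 2, 19] -> [1] and [2, 19]
    Split: [2, 19] -> [2] and [19]
    Merge: [2] + [19] -> [2, 19]
  Merge: [1] + [2, 19] -> [1, 2, 19]
Merge: [5, 24, 24] + [1, 2, 19] -> [1, 2, 5, 19, 24, 24]

Final sorted array: [1, 2, 5, 19, 24, 24]

The merge sort proceeds by recursively splitting the array and merging sorted halves.
After all merges, the sorted array is [1, 2, 5, 19, 24, 24].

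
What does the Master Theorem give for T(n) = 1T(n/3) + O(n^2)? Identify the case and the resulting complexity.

Master Theorem for T(n) = 1T(n/3) + O(n^2):

a = 1, b = 3, c = 2
log_b(a) = log_3(1) = 0.0000

Case 3: c = 2 > log_3(1) = 0.0000
T(n) = O(n^2) = O(n^2)

For T(n) = 1T(n/3) + O(n^2): log_3(1) = 0.0000. This is Case 3 of the Master Theorem (c > log_b(a), work dominated by root), giving O(n^2).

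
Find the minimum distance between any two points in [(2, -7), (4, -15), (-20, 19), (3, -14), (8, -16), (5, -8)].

Computing all pairwise distances among 6 points:

d((2, -7), (4, -15)) = 8.2462
d((2, -7), (-20, 19)) = 34.0588
d((2, -7), (3, -14)) = 7.0711
d((2, -7), (8, -16)) = 10.8167
d((2, -7), (5, -8)) = 3.1623
d((4, -15), (-20, 19)) = 41.6173
d((4, -15), (3, -14)) = 1.4142 <-- minimum
d((4, -15), (8, -16)) = 4.1231
d((4, -15), (5, -8)) = 7.0711
d((-20, 19), (3, -14)) = 40.2244
d((-20, 19), (8, -16)) = 44.8219
d((-20, 19), (5, -8)) = 36.7967
d((3, -14), (8, -16)) = 5.3852
d((3, -14), (5, -8)) = 6.3246
d((8, -16), (5, -8)) = 8.544

Closest pair: (4, -15) and (3, -14) with distance 1.4142

The closest pair is (4, -15) and (3, -14) with Euclidean distance 1.4142. For 6 points, brute-force pairwise comparison is shown above. For large n, the divide-and-conquer algorithm (sort by x, recurse on halves, check the dividing strip) achieves O(n log n).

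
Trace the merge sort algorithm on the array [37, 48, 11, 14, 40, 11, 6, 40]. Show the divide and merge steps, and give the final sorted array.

Merge sort trace:

Split: [37, 48, 11, 14, 40, 11, 6, 40] -> [37, 48, 11, 14] and [40, 11, 6, 40]
  Split: [37, 48, 11, 14] -> [37, 48] and [11, 14]
    Split: [37, 48] -> [37] and [48]
    Merge: [37] + [48] -> [37, 48]
    Split: [11, 14] -> [11] and [14]
    Merge: [11] + [14] -> [11, 14]
  Merge: [37, 48] + [11, 14] -> [11, 14, 37, 48]
  Split: [40, 11, 6, 40] -> [40, 11] and [6, 40]
    Split: [40, 11] -> [40] and [11]
    Merge: [40] + [11] -> [11, 40]
    Split: [6, 40] -> [6] and [40]
    Merge: [6] + [40] -> [6, 40]
  Merge: [11, 40] + [6, 40] -> [6, 11, 40, 40]
Merge: [11, 14, 37, 48] + [6, 11, 40, 40] -> [6, 11, 11, 14, 37, 40, 40, 48]

Final sorted array: [6, 11, 11, 14, 37, 40, 40, 48]

The merge sort proceeds by recursively splitting the array and merging sorted halves.
After all merges, the sorted array is [6, 11, 11, 14, 37, 40, 40, 48].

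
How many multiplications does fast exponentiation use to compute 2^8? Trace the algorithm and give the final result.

Computing 2^8 by squaring (build up from 2^1; each line after the first costs one multiplication):

2^1 = 2
2^2 = (2^1)^2 = 2^2 = 4
2^4 = (2^2)^2 = 4^2 = 16
2^8 = (2^4)^2 = 16^2 = 256

Result: 256
Multiplications needed: 3 (3 lines after 2^1)

2^8 = 256. Using exponentiation by squaring, this requires 3 multiplications. The key idea: if the exponent is even, square the half-power; if odd, multiply by the base once.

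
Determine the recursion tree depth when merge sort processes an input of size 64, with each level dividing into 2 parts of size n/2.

For divide and conquer with division factor 2:

Problem sizes at each level:
Level 0: 64
Level 1: 32
Level 2: 16
Level 3: 8
Level 4: 4
Level 5: 2
Level 6: 1

The root is level 0 and the size-1 base case is level 6 (the tree spans levels 0 through 6, i.e. 7 levels counting the root), so the depth is the number of divisions: log_2(64) = 6

The recursion tree depth is log_2(64) = 6. At each level, the problem size is divided by 2, so it takes 6 divisions to reduce to a base case of size 1. The algorithm makes 2 recursive calls at each level.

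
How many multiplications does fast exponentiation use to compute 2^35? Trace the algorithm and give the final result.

Computing 2^35 by squaring (build up from 2^1; each line after the first costs one multiplication):

2^1 = 2
2^2 = (2^1)^2 = 2^2 = 4
2^4 = (2^2)^2 = 4^2 = 16
2^8 = (2^4)^2 = 16^2 = 256
2^16 = (2^8)^2 = 256^2 = 65536
2^17 = 2 * 2^16 = 2 * 65536 = 131072
2^34 = (2^17)^2 = 131072^2 = 17179869184
2^35 = 2 * 2^34 = 2 * 17179869184 = 34359738368

Result: 34359738368
Multiplications needed: 7 (7 lines after 2^1)

2^35 = 34359738368. Using exponentiation by squaring, this requires 7 multiplications. The key idea: if the exponent is even, square the half-power; if odd, multiply by the base once.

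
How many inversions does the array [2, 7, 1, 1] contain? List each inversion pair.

Finding inversions in [2, 7, 1, 1]:

(0, 2): arr[0]=2 > arr[2]=1
(0, 3): arr[0]=2 > arr[3]=1
(1, 2): arr[1]=7 > arr[2]=1
(1, 3): arr[1]=7 > arr[3]=1

Total inversions: 4

The array has 4 inversion(s): (0,2), (0,3), (1,2), (1,3). Each pair (i,j) satisfies i < j and arr[i] > arr[j].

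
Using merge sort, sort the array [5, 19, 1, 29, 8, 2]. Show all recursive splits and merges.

Merge sort trace:

Split: [5, 19, 1, 29, 8, 2] -> [5, 19, 1] and [29, 8, 2]
  Split: [5, 19, 1] -> [5] and [19, 1]
    Split: [19, 1] -> [19] and [1]
    Merge: [19] + [1] -> [1, 19]
  Merge: [5] + [1, 19] -> [1, 5, 19]
  Split: [29, 8, 2] -> [29] and [8, 2]
    Split: [8, 2] -> [8] and [2]
    Merge: [8] + [2] -> [2, 8]
  Merge: [29] + [2, 8] -> [2, 8, 29]
Merge: [1, 5, 19] + [2, 8, 29] -> [1, 2, 5, 8, 19, 29]

Final sorted array: [1, 2, 5, 8, 19, 29]

The merge sort proceeds by recursively splitting the array and merging sorted halves.
After all merges, the sorted array is [1, 2, 5, 8, 19, 29].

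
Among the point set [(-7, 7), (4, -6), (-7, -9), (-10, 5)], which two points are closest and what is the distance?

Computing all pairwise distances among 4 points:

d((-7, 7), (4, -6)) = 17.0294
d((-7, 7), (-7, -9)) = 16.0
d((-7, 7), (-10, 5)) = 3.6056 <-- minimum
d((4, -6), (-7, -9)) = 11.4018
d((4, -6), (-10, 5)) = 17.8045
d((-7, -9), (-10, 5)) = 14.3178

Closest pair: (-7, 7) and (-10, 5) with distance 3.6056

The closest pair is (-7, 7) and (-10, 5) with Euclidean distance 3.6056. For 4 points, brute-force pairwise comparison is shown above. For large n, the divide-and-conquer algorithm (sort by x, recurse on halves, check the dividing strip) achieves O(n log n).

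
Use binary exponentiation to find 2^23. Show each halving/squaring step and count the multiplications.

Computing 2^23 by squaring (build up from 2^1; each line after the first costs one multiplication):

2^1 = 2
2^2 = (2^1)^2 = 2^2 = 4
2^4 = (2^2)^2 = 4^2 = 16
2^5 = 2 * 2^4 = 2 * 16 = 32
2^10 = (2^5)^2 = 32^2 = 1024
2^11 = 2 * 2^10 = 2 * 1024 = 2048
2^22 = (2^11)^2 = 2048^2 = 4194304
2^23 = 2 * 2^22 = 2 * 4194304 = 8388608

Result: 8388608
Multiplications needed: 7 (7 lines after 2^1)

2^23 = 8388608. Using exponentiation by squaring, this requires 7 multiplications. The key idea: if the exponent is even, square the half-power; if odd, multiply by the base once.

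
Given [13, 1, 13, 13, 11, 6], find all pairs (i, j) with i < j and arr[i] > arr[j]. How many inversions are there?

Finding inversions in [13, 1, 13, 13, 11, 6]:

(0, 1): arr[0]=13 > arr[1]=1
(0, 4): arr[0]=13 > arr[4]=11
(0, 5): arr[0]=13 > arr[5]=6
(2, 4): arr[2]=13 > arr[4]=11
(2, 5): arr[2]=13 > arr[5]=6
(3, 4): arr[3]=13 > arr[4]=11
(3, 5): arr[3]=13 > arr[5]=6
(4, 5): arr[4]=11 > arr[5]=6

Total inversions: 8

The array has 8 inversion(s): (0,1), (0,4), (0,5), (2,4), (2,5), (3,4), (3,5), (4,5). Each pair (i,j) satisfies i < j and arr[i] > arr[j].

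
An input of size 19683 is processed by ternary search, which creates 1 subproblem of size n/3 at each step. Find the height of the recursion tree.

For divide and conquer with division factor 3:

Problem sizes at each level:
Level 0: 19683
Level 1: 6561
Level 2: 2187
Level 3: 729
Level 4: 243
Level 5: 81
Level 6: 27
Level 7: 9
Level 8: 3
Level 9: 1

The root is level 0 and the size-1 base case is level 9 (the tree spans levels 0 through 9, i.e. 10 levels counting the root), so the depth is the number of divisions: log_3(19683) = 9

The recursion tree depth is log_3(19683) = 9. At each level, the problem size is divided by 3, so it takes 9 divisions to reduce to a base case of size 1. The algorithm makes 1 recursive call at each level.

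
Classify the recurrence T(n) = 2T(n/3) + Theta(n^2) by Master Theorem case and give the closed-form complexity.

Master Theorem for T(n) = 2T(n/3) + O(n^2):

a = 2, b = 3, c = 2
log_b(a) = log_3(2) = 0.6309

Case 3: c = 2 > log_3(2) = 0.6309
T(n) = O(n^2) = O(n^2)

For T(n) = 2T(n/3) + O(n^2): log_3(2) = 0.6309. This is Case 3 of the Master Theorem (c > log_b(a), work dominated by root), giving O(n^2).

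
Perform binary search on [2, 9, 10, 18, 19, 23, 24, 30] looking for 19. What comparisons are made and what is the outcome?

Binary search for 19 in [2, 9, 10, 18, 19, 23, 24, 30]:

lo=0, hi=7, mid=3, arr[mid]=18 -> 18 < 19, search right half
lo=4, hi=7, mid=5, arr[mid]=23 -> 23 > 19, search left half
lo=4, hi=4, mid=4, arr[mid]=19 -> Found target at index 4!

Binary search finds 19 at index 4 after 3 comparisons. The search repeatedly halves the search space by comparing with the middle element.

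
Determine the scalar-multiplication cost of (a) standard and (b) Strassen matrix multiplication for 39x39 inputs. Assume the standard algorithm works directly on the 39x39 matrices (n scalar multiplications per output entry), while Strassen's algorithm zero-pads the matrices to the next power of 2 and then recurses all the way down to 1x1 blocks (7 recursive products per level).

Matrix multiplication for 39x39 matrices:

Strassen's algorithm requires power-of-2 dimensions. Pad 39x39 to 64x64 (next power of 2).

Standard algorithm: 39^3 = 59319 multiplications
Strassen's algorithm: 7^(log2(64)) = 7^6 = 117649 multiplications
Difference: 59319 - 117649 = -58330 (Strassen uses MORE here due to padding overhead — for small or just-over-power-of-2 n, padding can outweigh the per-level savings)

Standard: 59319 multiplications (39^3). Strassen: 117649 multiplications (7^6, after padding to 64x64). Strassen reduces 8 recursive multiplications to 7 at each level.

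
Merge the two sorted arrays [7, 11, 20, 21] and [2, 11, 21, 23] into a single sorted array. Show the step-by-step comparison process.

Merging process:

Compare 7 vs 2: take 2 from right. Merged: [2]
Compare 7 vs 11: take 7 from left. Merged: [2, 7]
Compare 11 vs 11: take 11 from left. Merged: [2, 7, 11]
Compare 20 vs 11: take 11 from right. Merged: [2, 7, 11, 11]
Compare 20 vs 21: take 20 from left. Merged: [2, 7, 11, 11, 20]
Compare 21 vs 21: take 21 from left. Merged: [2, 7, 11, 11, 20, 21]
Append remaining from right: [21, 23]. Merged: [2, 7, 11, 11, 20, 21, 21, 23]

Final merged array: [2, 7, 11, 11, 20, 21, 21, 23]
Total comparisons: 6

The merged array is [2, 7, 11, 11, 20, 21, 21, 23], requiring 6 comparisons. The merge step runs in O(n) time where n is the total number of elements.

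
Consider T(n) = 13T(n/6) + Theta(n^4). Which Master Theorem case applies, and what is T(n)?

Master Theorem for T(n) = 13T(n/6) + O(n^4):

a = 13, b = 6, c = 4
log_b(a) = log_6(13) = 1.4315

Case 3: c = 4 > log_6(13) = 1.4315
T(n) = O(n^4) = O(n^4)

For T(n) = 13T(n/6) + O(n^4): log_6(13) = 1.4315. This is Case 3 of the Master Theorem (c > log_b(a), work dominated by root), giving O(n^4).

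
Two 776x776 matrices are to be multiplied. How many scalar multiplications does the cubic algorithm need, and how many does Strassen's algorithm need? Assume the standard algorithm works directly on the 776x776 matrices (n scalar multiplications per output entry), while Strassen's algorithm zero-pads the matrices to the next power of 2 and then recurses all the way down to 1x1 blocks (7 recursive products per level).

Matrix multiplication for 776x776 matrices:

Strassen's algorithm requires power-of-2 dimensions. Pad 776x776 to 1024x1024 (next power of 2).

Standard algorithm: 776^3 = 467288576 multiplications
Strassen's algorithm: 7^(log2(1024)) = 7^10 = 282475249 multiplications
Savings: 467288576 - 282475249 = 184813327 multiplications

Standard: 467288576 multiplications (776^3). Strassen: 282475249 multiplications (7^10, after padding to 1024x1024). Strassen reduces 8 recursive multiplications to 7 at each level.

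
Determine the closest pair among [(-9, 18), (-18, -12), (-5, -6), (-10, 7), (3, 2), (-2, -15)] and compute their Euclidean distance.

Computing all pairwise distances among 6 points:

d((-9, 18), (-18, -12)) = 31.3209
d((-9, 18), (-5, -6)) = 24.3311
d((-9, 18), (-10, 7)) = 11.0454
d((-9, 18), (3, 2)) = 20.0
d((-9, 18), (-2, -15)) = 33.7343
d((-18, -12), (-5, -6)) = 14.3178
d((-18, -12), (-10, 7)) = 20.6155
d((-18, -12), (3, 2)) = 25.2389
d((-18, -12), (-2, -15)) = 16.2788
d((-5, -6), (-10, 7)) = 13.9284
d((-5, -6), (3, 2)) = 11.3137
d((-5, -6), (-2, -15)) = 9.4868 <-- minimum
d((-10, 7), (3, 2)) = 13.9284
d((-10, 7), (-2, -15)) = 23.4094
d((3, 2), (-2, -15)) = 17.72

Closest pair: (-5, -6) and (-2, -15) with distance 9.4868

The closest pair is (-5, -6) and (-2, -15) with Euclidean distance 9.4868. For 6 points, brute-force pairwise comparison is shown above. For large n, the divide-and-conquer algorithm (sort by x, recurse on halves, check the dividing strip) achieves O(n log n).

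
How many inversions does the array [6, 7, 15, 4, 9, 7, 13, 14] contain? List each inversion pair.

Finding inversions in [6, 7, 15, 4, 9, 7, 13, 14]:

(0, 3): arr[0]=6 > arr[3]=4
(1, 3): arr[1]=7 > arr[3]=4
(2, 3): arr[2]=15 > arr[3]=4
(2, 4): arr[2]=15 > arr[4]=9
(2, 5): arr[2]=15 > arr[5]=7
(2, 6): arr[2]=15 > arr[6]=13
(2, 7): arr[2]=15 > arr[7]=14
(4, 5): arr[4]=9 > arr[5]=7

Total inversions: 8

The array has 8 inversion(s): (0,3), (1,3), (2,3), (2,4), (2,5), (2,6), (2,7), (4,5). Each pair (i,j) satisfies i < j and arr[i] > arr[j].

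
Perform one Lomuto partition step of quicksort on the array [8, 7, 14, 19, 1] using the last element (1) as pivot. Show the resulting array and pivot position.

Lomuto partition with pivot = 1:

Initial array: [8, 7, 14, 19, 1]

arr[0]=8 > 1: no swap
arr[1]=7 > 1: no swap
arr[2]=14 > 1: no swap
arr[3]=19 > 1: no swap

Place pivot at position 0: [1, 7, 14, 19, 8]
Pivot position: 0

After partitioning with pivot 1, the array becomes [1, 7, 14, 19, 8]. The pivot is placed at index 0. All elements to the left of the pivot are <= 1, and all elements to the right are > 1.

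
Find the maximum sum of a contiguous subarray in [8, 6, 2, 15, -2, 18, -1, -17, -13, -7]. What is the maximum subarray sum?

Using Kadane's algorithm on [8, 6, 2, 15, -2, 18, -1, -17, -13, -7]:

Scanning through the array:
Position 1 (value 6): max_ending_here = 14, max_so_far = 14
Position 2 (value 2): max_ending_here = 16, max_so_far = 16
Position 3 (value 15): max_ending_here = 31, max_so_far = 31
Position 4 (value -2): max_ending_here = 29, max_so_far = 31
Position 5 (value 18): max_ending_here = 47, max_so_far = 47
Position 6 (value -1): max_ending_here = 46, max_so_far = 47
Position 7 (value -17): max_ending_here = 29, max_so_far = 47
Position 8 (value -13): max_ending_here = 16, max_so_far = 47
Position 9 (value -7): max_ending_here = 9, max_so_far = 47

Maximum subarray: [8, 6, 2, 15, -2, 18]
Maximum sum: 47

The maximum subarray is [8, 6, 2, 15, -2, 18] with sum 47. This subarray runs from index 0 to index 5.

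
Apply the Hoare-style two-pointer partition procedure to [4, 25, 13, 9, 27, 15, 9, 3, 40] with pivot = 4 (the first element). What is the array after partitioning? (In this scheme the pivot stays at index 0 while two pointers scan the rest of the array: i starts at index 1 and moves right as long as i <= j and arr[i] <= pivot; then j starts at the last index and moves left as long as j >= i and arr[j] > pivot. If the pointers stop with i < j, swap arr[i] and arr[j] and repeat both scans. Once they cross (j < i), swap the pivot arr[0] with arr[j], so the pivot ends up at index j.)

Hoare-style two-pointer partition with pivot = 4:

Initial array: [4, 25, 13, 9, 27, 15, 9, 3, 40]

Pointers start at i = 1, j = 8.
i stops at index 1 (arr[1]=25 > 4), j stops at index 7 (arr[7]=3 <= 4): swap arr[1] and arr[7], array becomes [4, 3, 13, 9, 27, 15, 9, 25, 40]
i ends at 2, j ends at 1: the pointers have crossed (j < i), so scanning stops.

Swap pivot arr[0] with arr[1] to place pivot at position 1: [3, 4, 13, 9, 27, 15, 9, 25, 40]
Pivot position: 1

After partitioning with pivot 4, the array becomes [3, 4, 13, 9, 27, 15, 9, 25, 40]. The pivot is placed at index 1. All elements to the left of the pivot are <= 4, and all elements to the right are > 4.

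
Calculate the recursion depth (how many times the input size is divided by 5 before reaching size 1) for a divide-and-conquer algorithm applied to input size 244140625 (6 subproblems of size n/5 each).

For divide and conquer with division factor 5:

Problem sizes at each level:
Level 0: 244140625
Level 1: 48828125
Level 2: 9765625
Level 3: 1953125
Level 4: 390625
Level 5: 78125
Level 6: 15625
Level 7: 3125
Level 8: 625
Level 9: 125
Level 10: 25
Level 11: 5
Level 12: 1

The root is level 0 and the size-1 base case is level 12 (the tree spans levels 0 through 12, i.e. 13 levels counting the root), so the depth is the number of divisions: log_5(244140625) = 12

The recursion tree depth is log_5(244140625) = 12. At each level, the problem size is divided by 5, so it takes 12 divisions to reduce to a base case of size 1. The algorithm makes 6 recursive calls at each level.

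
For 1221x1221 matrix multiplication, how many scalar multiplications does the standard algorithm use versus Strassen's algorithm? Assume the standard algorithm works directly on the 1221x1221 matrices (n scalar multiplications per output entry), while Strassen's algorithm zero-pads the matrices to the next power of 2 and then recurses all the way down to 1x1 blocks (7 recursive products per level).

Matrix multiplication for 1221x1221 matrices:

Strassen's algorithm requires power-of-2 dimensions. Pad 1221x1221 to 2048x2048 (next power of 2).

Standard algorithm: 1221^3 = 1820316861 multiplications
Strassen's algorithm: 7^(log2(2048)) = 7^11 = 1977326743 multiplications
Difference: 1820316861 - 1977326743 = -157009882 (Strassen uses MORE here due to padding overhead — for small or just-over-power-of-2 n, padding can outweigh the per-level savings)

Standard: 1820316861 multiplications (1221^3). Strassen: 1977326743 multiplications (7^11, after padding to 2048x2048). Strassen reduces 8 recursive multiplications to 7 at each level.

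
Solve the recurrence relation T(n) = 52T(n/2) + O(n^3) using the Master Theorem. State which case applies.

Master Theorem for T(n) = 52T(n/2) + O(n^3):

a = 52, b = 2, c = 3
log_b(a) = log_2(52) = 5.7004

Case 1: c = 3 < log_2(52) = 5.7004
T(n) = O(n^(log_2 52))

For T(n) = 52T(n/2) + O(n^3): log_2(52) = 5.7004. This is Case 1 of the Master Theorem (c < log_b(a), work dominated by leaves), giving O(n^(log_2 52)).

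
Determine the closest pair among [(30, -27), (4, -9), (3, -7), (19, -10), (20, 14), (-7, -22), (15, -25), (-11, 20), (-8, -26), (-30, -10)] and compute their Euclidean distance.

Computing all pairwise distances among 10 points:

d((30, -27), (4, -9)) = 31.6228
d((30, -27), (3, -7)) = 33.6006
d((30, -27), (19, -10)) = 20.2485
d((30, -27), (20, 14)) = 42.2019
d((30, -27), (-7, -22)) = 37.3363
d((30, -27), (15, -25)) = 15.1327
d((30, -27), (-11, 20)) = 62.3699
d((30, -27), (-8, -26)) = 38.0132
d((30, -27), (-30, -10)) = 62.3618
d((4, -9), (3, -7)) = 2.2361 <-- minimum
d((4, -9), (19, -10)) = 15.0333
d((4, -9), (20, 14)) = 28.0179
d((4, -9), (-7, -22)) = 17.0294
d((4, -9), (15, -25)) = 19.4165
d((4, -9), (-11, 20)) = 32.6497
d((4, -9), (-8, -26)) = 20.8087
d((4, -9), (-30, -10)) = 34.0147
d((3, -7), (19, -10)) = 16.2788
d((3, -7), (20, 14)) = 27.0185
d((3, -7), (-7, -22)) = 18.0278
d((3, -7), (15, -25)) = 21.6333
d((3, -7), (-11, 20)) = 30.4138
d((3, -7), (-8, -26)) = 21.9545
d((3, -7), (-30, -10)) = 33.1361
d((19, -10), (20, 14)) = 24.0208
d((19, -10), (-7, -22)) = 28.6356
d((19, -10), (15, -25)) = 15.5242
d((19, -10), (-11, 20)) = 42.4264
d((19, -10), (-8, -26)) = 31.3847
d((19, -10), (-30, -10)) = 49.0
d((20, 14), (-7, -22)) = 45.0
d((20, 14), (15, -25)) = 39.3192
d((20, 14), (-11, 20)) = 31.5753
d((20, 14), (-8, -26)) = 48.8262
d((20, 14), (-30, -10)) = 55.4617
d((-7, -22), (15, -25)) = 22.2036
d((-7, -22), (-11, 20)) = 42.19
d((-7, -22), (-8, -26)) = 4.1231
d((-7, -22), (-30, -10)) = 25.9422
d((15, -25), (-11, 20)) = 51.9711
d((15, -25), (-8, -26)) = 23.0217
d((15, -25), (-30, -10)) = 47.4342
d((-11, 20), (-8, -26)) = 46.0977
d((-11, 20), (-30, -10)) = 35.5106
d((-8, -26), (-30, -10)) = 27.2029

Closest pair: (4, -9) and (3, -7) with distance 2.2361

The closest pair is (4, -9) and (3, -7) with Euclidean distance 2.2361. For 10 points, brute-force pairwise comparison is shown above. For large n, the divide-and-conquer algorithm (sort by x, recurse on halves, check the dividing strip) achieves O(n log n).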